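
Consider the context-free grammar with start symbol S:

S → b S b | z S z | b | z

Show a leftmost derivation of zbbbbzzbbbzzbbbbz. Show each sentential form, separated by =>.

S => zSz => zbSbz => zbbSbbz => zbbbSbbbz => zbbbbSbbbbz => zbbbbzSzbbbbz => zbbbbzzSzzbbbbz => zbbbbzzbSbzzbbbbz => zbbbbzzbbbzzbbbbz

S => zSz   [S → z S z]
zSz => zbSbz   [S → b S b]
zbSbz => zbbSbbz   [S → b S b]
zbbSbbz => zbbbSbbbz   [S → b S b]
zbbbSbbbz => zbbbbSbbbbz   [S → b S b]
zbbbbSbbbbz => zbbbbzSzbbbbz   [S → z S z]
zbbbbzSzbbbbz => zbbbbzzSzzbbbbz   [S → z S z]
zbbbbzzSzzbbbbz => zbbbbzzbSbzzbbbbz   [S → b S b]
zbbbbzzbSbzzbbbbz => zbbbbzzbbbzzbbbbz   [S → b]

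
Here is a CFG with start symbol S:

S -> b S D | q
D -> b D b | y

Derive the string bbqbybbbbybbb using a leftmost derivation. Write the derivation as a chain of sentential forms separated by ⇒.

S⇒bSD⇒bbSDD⇒bbqDD⇒bbqbDbD⇒bbqbybD⇒bbqbybbDb⇒bbqbybbbDbb⇒bbqbybbbbDbbb⇒bbqbybbbbybbb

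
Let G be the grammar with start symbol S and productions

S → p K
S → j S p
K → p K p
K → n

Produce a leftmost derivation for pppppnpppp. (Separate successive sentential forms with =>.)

S => pK => ppKp => pppKpp => ppppKppp => pppppKpppp => pppppnpppp

S => pK   [S → p K]
pK => ppKp   [K → p K p]
ppKp => pppKpp   [K → p K p]
pppKpp => ppppKppp   [K → p K p]
ppppKppp => pppppKpppp   [K → p K p]
pppppKpppp => pppppnpppp   [K → n]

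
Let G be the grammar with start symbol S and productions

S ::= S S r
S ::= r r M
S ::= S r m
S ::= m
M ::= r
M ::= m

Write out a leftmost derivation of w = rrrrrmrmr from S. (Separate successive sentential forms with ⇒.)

S ⇒ SSr   [S ::= S S r]
SSr ⇒ rrMSr   [S ::= r r M]
rrMSr ⇒ rrrSr   [M ::= r]
rrrSr ⇒ rrrSrmr   [S ::= S r m]
rrrSrmr ⇒ rrrrrMrmr   [S ::= r r M]
rrrrrMrmr ⇒ rrrrrmrmr   [M ::= m]

S⇒SSr⇒rrMSr⇒rrrSr⇒rrrSrmr⇒rrrrrMrmr⇒rrrrrmrmr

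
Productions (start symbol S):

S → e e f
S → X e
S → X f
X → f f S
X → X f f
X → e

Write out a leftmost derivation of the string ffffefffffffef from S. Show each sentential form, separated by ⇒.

S⇒Xf⇒ffSf⇒ffXef⇒ffXffef⇒ffXffffef⇒ffffSffffef⇒ffffXfffffef⇒ffffXfffffffef⇒ffffefffffffef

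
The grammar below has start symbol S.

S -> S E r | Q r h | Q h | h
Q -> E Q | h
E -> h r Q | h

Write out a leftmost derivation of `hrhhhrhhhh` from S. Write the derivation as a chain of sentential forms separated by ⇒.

S ⇒ Qh ⇒ EQh ⇒ hrQQh ⇒ hrEQQh ⇒ hrhQQh ⇒ hrhhQh ⇒ hrhhEQh ⇒ hrhhhrQQh ⇒ hrhhhrhQh ⇒ hrhhhrhEQh ⇒ hrhhhrhhQh ⇒ hrhhhrhhhh

S ⇒ Qh   [S -> Q h]
Qh ⇒ EQh   [Q -> E Q]
EQh ⇒ hrQQh   [E -> h r Q]
hrQQh ⇒ hrEQQh   [Q -> E Q]
hrEQQh ⇒ hrhQQh   [E -> h]
hrhQQh ⇒ hrhhQh   [Q -> h]
hrhhQh ⇒ hrhhEQh   [Q -> E Q]
hrhhEQh ⇒ hrhhhrQQh   [E -> h r Q]
hrhhhrQQh ⇒ hrhhhrhQh   [Q -> h]
hrhhhrhQh ⇒ hrhhhrhEQh   [Q -> E Q]
hrhhhrhEQh ⇒ hrhhhrhhQh   [E -> h]
hrhhhrhhQh ⇒ hrhhhrhhhh   [Q -> h]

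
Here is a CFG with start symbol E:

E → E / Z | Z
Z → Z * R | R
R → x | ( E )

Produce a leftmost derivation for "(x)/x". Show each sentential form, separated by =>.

E => E/Z   [E → E / Z]
E/Z => Z/Z   [E → Z]
Z/Z => R/Z   [Z → R]
R/Z => (E)/Z   [R → ( E )]
(E)/Z => (Z)/Z   [E → Z]
(Z)/Z => (R)/Z   [Z → R]
(R)/Z => (x)/Z   [R → x]
(x)/Z => (x)/R   [Z → R]
(x)/R => (x)/x   [R → x]

E=>E/Z=>Z/Z=>R/Z=>(E)/Z=>(Z)/Z=>(R)/Z=>(x)/Z=>(x)/R=>(x)/x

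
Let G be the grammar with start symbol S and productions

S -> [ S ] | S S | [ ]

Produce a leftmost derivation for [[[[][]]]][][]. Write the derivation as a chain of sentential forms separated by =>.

S => SS   [S -> S S]
SS => SSS   [S -> S S]
SSS => [S]SS   [S -> [ S ]]
[S]SS => [[S]]SS   [S -> [ S ]]
[[S]]SS => [[[S]]]SS   [S -> [ S ]]
[[[S]]]SS => [[[SS]]]SS   [S -> S S]
[[[SS]]]SS => [[[[]S]]]SS   [S -> [ ]]
[[[[]S]]]SS => [[[[][]]]]SS   [S -> [ ]]
[[[[][]]]]SS => [[[[][]]]][]S   [S -> [ ]]
[[[[][]]]][]S => [[[[][]]]][][]   [S -> [ ]]

S => SS => SSS => [S]SS => [[S]]SS => [[[S]]]SS => [[[SS]]]SS => [[[[]S]]]SS => [[[[][]]]]SS => [[[[][]]]][]S => [[[[][]]]][][]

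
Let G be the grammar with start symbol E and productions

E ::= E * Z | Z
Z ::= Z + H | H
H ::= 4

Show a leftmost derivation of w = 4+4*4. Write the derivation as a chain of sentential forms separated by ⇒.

E ⇒ E*Z ⇒ Z*Z ⇒ Z+H*Z ⇒ H+H*Z ⇒ 4+H*Z ⇒ 4+4*Z ⇒ 4+4*H ⇒ 4+4*4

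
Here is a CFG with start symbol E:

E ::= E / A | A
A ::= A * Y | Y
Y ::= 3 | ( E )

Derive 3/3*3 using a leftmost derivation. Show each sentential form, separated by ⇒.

E⇒E/A⇒A/A⇒Y/A⇒3/A⇒3/A*Y⇒3/Y*Y⇒3/3*Y⇒3/3*3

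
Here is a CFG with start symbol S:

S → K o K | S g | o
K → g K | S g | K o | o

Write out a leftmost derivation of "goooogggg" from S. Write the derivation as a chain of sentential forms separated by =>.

S => Sg => Sgg => Sggg => Sgggg => KoKgggg => KooKgggg => gKooKgggg => goooKgggg => goooogggg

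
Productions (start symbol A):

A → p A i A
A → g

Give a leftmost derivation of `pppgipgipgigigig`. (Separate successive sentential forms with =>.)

A => pAiA => ppAiAiA => pppAiAiAiA => pppgiAiAiA => pppgipAiAiAiA => pppgipgiAiAiA => pppgipgipAiAiAiA => pppgipgipgiAiAiA => pppgipgipgigiAiA => pppgipgipgigigiA => pppgipgipgigigig

A => pAiA   [A → p A i A]
pAiA => ppAiAiA   [A → p A i A]
ppAiAiA => pppAiAiAiA   [A → p A i A]
pppAiAiAiA => pppgiAiAiA   [A → g]
pppgiAiAiA => pppgipAiAiAiA   [A → p A i A]
pppgipAiAiAiA => pppgipgiAiAiA   [A → g]
pppgipgiAiAiA => pppgipgipAiAiAiA   [A → p A i A]
pppgipgipAiAiAiA => pppgipgipgiAiAiA   [A → g]
pppgipgipgiAiAiA => pppgipgipgigiAiA   [A → g]
pppgipgipgigiAiA => pppgipgipgigigiA   [A → g]
pppgipgipgigigiA => pppgipgipgigigig   [A → g]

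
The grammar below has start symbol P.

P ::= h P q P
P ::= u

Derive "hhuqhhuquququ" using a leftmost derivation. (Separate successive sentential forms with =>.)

P => hPqP => hhPqPqP => hhuqPqP => hhuqhPqPqP => hhuqhhPqPqPqP => hhuqhhuqPqPqP => hhuqhhuquqPqP => hhuqhhuququqP => hhuqhhuquququ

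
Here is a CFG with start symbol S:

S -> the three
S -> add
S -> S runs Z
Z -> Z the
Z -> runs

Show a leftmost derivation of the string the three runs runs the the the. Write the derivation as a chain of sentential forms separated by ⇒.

S ⇒ S runs Z ⇒ the three runs Z ⇒ the three runs Z the ⇒ the three runs Z the the ⇒ the three runs Z the the the ⇒ the three runs runs the the the

S ⇒ S runs Z   [S -> S runs Z]
S runs Z ⇒ the three runs Z   [S -> the three]
the three runs Z ⇒ the three runs Z the   [Z -> Z the]
the three runs Z the ⇒ the three runs Z the the   [Z -> Z the]
the three runs Z the the ⇒ the three runs Z the the the   [Z -> Z the]
the three runs Z the the the ⇒ the three runs runs the the the   [Z -> runs]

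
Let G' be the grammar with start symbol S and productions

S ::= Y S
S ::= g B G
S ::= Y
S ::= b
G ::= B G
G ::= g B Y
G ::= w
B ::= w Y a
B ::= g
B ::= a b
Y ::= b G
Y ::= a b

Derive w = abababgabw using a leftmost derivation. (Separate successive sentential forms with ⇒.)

S ⇒ YS ⇒ abS ⇒ abYS ⇒ ababS ⇒ ababYS ⇒ abababS ⇒ abababgBG ⇒ abababgabG ⇒ abababgabw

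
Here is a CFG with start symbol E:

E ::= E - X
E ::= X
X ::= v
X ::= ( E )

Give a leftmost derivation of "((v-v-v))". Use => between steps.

E => X => (E) => (X) => ((E)) => ((E-X)) => ((E-X-X)) => ((X-X-X)) => ((v-X-X)) => ((v-v-X)) => ((v-v-v))

E => X   [E ::= X]
X => (E)   [X ::= ( E )]
(E) => (X)   [E ::= X]
(X) => ((E))   [X ::= ( E )]
((E)) => ((E-X))   [E ::= E - X]
((E-X)) => ((E-X-X))   [E ::= E - X]
((E-X-X)) => ((X-X-X))   [E ::= X]
((X-X-X)) => ((v-X-X))   [X ::= v]
((v-X-X)) => ((v-v-X))   [X ::= v]
((v-v-X)) => ((v-v-v))   [X ::= v]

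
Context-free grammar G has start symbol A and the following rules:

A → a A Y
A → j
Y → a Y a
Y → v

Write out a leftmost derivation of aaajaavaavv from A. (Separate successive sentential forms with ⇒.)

A ⇒ aAY   [A → a A Y]
aAY ⇒ aaAYY   [A → a A Y]
aaAYY ⇒ aaaAYYY   [A → a A Y]
aaaAYYY ⇒ aaajYYY   [A → j]
aaajYYY ⇒ aaajaYaYY   [Y → a Y a]
aaajaYaYY ⇒ aaajaaYaaYY   [Y → a Y a]
aaajaaYaaYY ⇒ aaajaavaaYY   [Y → v]
aaajaavaaYY ⇒ aaajaavaavY   [Y → v]
aaajaavaavY ⇒ aaajaavaavv   [Y → v]

A ⇒ aAY ⇒ aaAYY ⇒ aaaAYYY ⇒ aaajYYY ⇒ aaajaYaYY ⇒ aaajaaYaaYY ⇒ aaajaavaaYY ⇒ aaajaavaavY ⇒ aaajaavaavv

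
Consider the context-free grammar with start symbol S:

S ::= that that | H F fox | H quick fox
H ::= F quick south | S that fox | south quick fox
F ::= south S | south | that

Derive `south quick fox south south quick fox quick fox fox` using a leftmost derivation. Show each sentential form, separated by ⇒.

S ⇒ H F fox ⇒ south quick fox F fox ⇒ south quick fox south S fox ⇒ south quick fox south H quick fox fox ⇒ south quick fox south south quick fox quick fox fox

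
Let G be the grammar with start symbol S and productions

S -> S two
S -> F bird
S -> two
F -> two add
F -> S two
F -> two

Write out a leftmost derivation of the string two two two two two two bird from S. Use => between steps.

S => F bird => S two bird => S two two bird => S two two two bird => S two two two two bird => S two two two two two bird => two two two two two two bird

S => F bird   [S -> F bird]
F bird => S two bird   [F -> S two]
S two bird => S two two bird   [S -> S two]
S two two bird => S two two two bird   [S -> S two]
S two two two bird => S two two two two bird   [S -> S two]
S two two two two bird => S two two two two two bird   [S -> S two]
S two two two two two bird => two two two two two two bird   [S -> two]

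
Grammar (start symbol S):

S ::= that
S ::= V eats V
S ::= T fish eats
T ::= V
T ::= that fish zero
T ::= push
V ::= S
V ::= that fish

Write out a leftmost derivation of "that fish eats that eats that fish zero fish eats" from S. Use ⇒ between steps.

S ⇒ V eats V ⇒ S eats V ⇒ V eats V eats V ⇒ that fish eats V eats V ⇒ that fish eats S eats V ⇒ that fish eats that eats V ⇒ that fish eats that eats S ⇒ that fish eats that eats T fish eats ⇒ that fish eats that eats that fish zero fish eats

S ⇒ V eats V   [S ::= V eats V]
V eats V ⇒ S eats V   [V ::= S]
S eats V ⇒ V eats V eats V   [S ::= V eats V]
V eats V eats V ⇒ that fish eats V eats V   [V ::= that fish]
that fish eats V eats V ⇒ that fish eats S eats V   [V ::= S]
that fish eats S eats V ⇒ that fish eats that eats V   [S ::= that]
that fish eats that eats V ⇒ that fish eats that eats S   [V ::= S]
that fish eats that eats S ⇒ that fish eats that eats T fish eats   [S ::= T fish eats]
that fish eats that eats T fish eats ⇒ that fish eats that eats that fish zero fish eats   [T ::= that fish zero]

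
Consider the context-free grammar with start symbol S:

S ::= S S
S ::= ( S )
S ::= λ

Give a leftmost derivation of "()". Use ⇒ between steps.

S ⇒ SS ⇒ SSS ⇒ SSSS ⇒ SSSSS ⇒ SSSSSS ⇒ (S)SSSSS ⇒ ()SSSSS ⇒ ()SSSS ⇒ ()SSS ⇒ ()SS ⇒ ()S ⇒ ()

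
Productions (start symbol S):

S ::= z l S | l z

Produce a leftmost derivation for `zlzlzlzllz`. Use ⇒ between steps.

S ⇒ zlS   [S ::= z l S]
zlS ⇒ zlzlS   [S ::= z l S]
zlzlS ⇒ zlzlzlS   [S ::= z l S]
zlzlzlS ⇒ zlzlzlzlS   [S ::= z l S]
zlzlzlzlS ⇒ zlzlzlzllz   [S ::= l z]

S ⇒ zlS ⇒ zlzlS ⇒ zlzlzlS ⇒ zlzlzlzlS ⇒ zlzlzlzllz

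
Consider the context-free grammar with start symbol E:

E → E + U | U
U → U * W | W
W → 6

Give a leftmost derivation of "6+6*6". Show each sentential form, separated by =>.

E => E+U   [E → E + U]
E+U => U+U   [E → U]
U+U => W+U   [U → W]
W+U => 6+U   [W → 6]
6+U => 6+U*W   [U → U * W]
6+U*W => 6+W*W   [U → W]
6+W*W => 6+6*W   [W → 6]
6+6*W => 6+6*6   [W → 6]

E => E+U => U+U => W+U => 6+U => 6+U*W => 6+W*W => 6+6*W => 6+6*6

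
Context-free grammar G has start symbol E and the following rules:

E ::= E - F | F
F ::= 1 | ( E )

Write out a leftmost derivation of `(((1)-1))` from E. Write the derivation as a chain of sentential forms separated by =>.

E => F => (E) => (F) => ((E)) => ((E-F)) => ((F-F)) => (((E)-F)) => (((F)-F)) => (((1)-F)) => (((1)-1))

E => F   [E ::= F]
F => (E)   [F ::= ( E )]
(E) => (F)   [E ::= F]
(F) => ((E))   [F ::= ( E )]
((E)) => ((E-F))   [E ::= E - F]
((E-F)) => ((F-F))   [E ::= F]
((F-F)) => (((E)-F))   [F ::= ( E )]
(((E)-F)) => (((F)-F))   [E ::= F]
(((F)-F)) => (((1)-F))   [F ::= 1]
(((1)-F)) => (((1)-1))   [F ::= 1]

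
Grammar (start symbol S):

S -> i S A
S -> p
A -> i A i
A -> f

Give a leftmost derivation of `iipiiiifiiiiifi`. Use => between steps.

S=>iSA=>iiSAA=>iipAA=>iipiAiA=>iipiiAiiA=>iipiiiAiiiA=>iipiiiiAiiiiA=>iipiiiifiiiiA=>iipiiiifiiiiiAi=>iipiiiifiiiiifi

S => iSA   [S -> i S A]
iSA => iiSAA   [S -> i S A]
iiSAA => iipAA   [S -> p]
iipAA => iipiAiA   [A -> i A i]
iipiAiA => iipiiAiiA   [A -> i A i]
iipiiAiiA => iipiiiAiiiA   [A -> i A i]
iipiiiAiiiA => iipiiiiAiiiiA   [A -> i A i]
iipiiiiAiiiiA => iipiiiifiiiiA   [A -> f]
iipiiiifiiiiA => iipiiiifiiiiiAi   [A -> i A i]
iipiiiifiiiiiAi => iipiiiifiiiiifi   [A -> f]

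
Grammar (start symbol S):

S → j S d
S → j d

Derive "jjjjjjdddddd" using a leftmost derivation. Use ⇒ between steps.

S⇒jSd⇒jjSdd⇒jjjSddd⇒jjjjSdddd⇒jjjjjSddddd⇒jjjjjjdddddd

S ⇒ jSd   [S → j S d]
jSd ⇒ jjSdd   [S → j S d]
jjSdd ⇒ jjjSddd   [S → j S d]
jjjSddd ⇒ jjjjSdddd   [S → j S d]
jjjjSdddd ⇒ jjjjjSddddd   [S → j S d]
jjjjjSddddd ⇒ jjjjjjdddddd   [S → j d]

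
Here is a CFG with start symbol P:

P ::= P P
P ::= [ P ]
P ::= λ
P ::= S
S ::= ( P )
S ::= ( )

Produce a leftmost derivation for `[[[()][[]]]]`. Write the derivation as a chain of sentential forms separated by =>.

P => [P] => [[P]] => [[PP]] => [[[P]P]] => [[[PP]P]] => [[[SP]P]] => [[[(P)P]P]] => [[[()P]P]] => [[[()]P]] => [[[()]PP]] => [[[()][P]P]] => [[[()][[P]]P]] => [[[()][[]]P]] => [[[()][[]]]]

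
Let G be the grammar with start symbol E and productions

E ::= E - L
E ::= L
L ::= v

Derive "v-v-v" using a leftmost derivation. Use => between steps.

E=>E-L=>E-L-L=>L-L-L=>v-L-L=>v-v-L=>v-v-v

E => E-L   [E ::= E - L]
E-L => E-L-L   [E ::= E - L]
E-L-L => L-L-L   [E ::= L]
L-L-L => v-L-L   [L ::= v]
v-L-L => v-v-L   [L ::= v]
v-v-L => v-v-v   [L ::= v]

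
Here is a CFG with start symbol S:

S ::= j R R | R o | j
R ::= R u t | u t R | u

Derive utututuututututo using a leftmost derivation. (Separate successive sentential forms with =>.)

S => Ro   [S ::= R o]
Ro => Ruto   [R ::= R u t]
Ruto => Rututo   [R ::= R u t]
Rututo => Rutututo   [R ::= R u t]
Rutututo => utRutututo   [R ::= u t R]
utRutututo => ututRutututo   [R ::= u t R]
ututRutututo => ututRututututo   [R ::= R u t]
ututRututututo => utututRututututo   [R ::= u t R]
utututRututututo => utututuututututo   [R ::= u]

S => Ro => Ruto => Rututo => Rutututo => utRutututo => ututRutututo => ututRututututo => utututRututututo => utututuututututo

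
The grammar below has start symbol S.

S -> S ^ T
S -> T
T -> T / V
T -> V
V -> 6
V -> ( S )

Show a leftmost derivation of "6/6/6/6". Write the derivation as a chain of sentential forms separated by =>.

S => T => T/V => T/V/V => T/V/V/V => V/V/V/V => 6/V/V/V => 6/6/V/V => 6/6/6/V => 6/6/6/6

S => T   [S -> T]
T => T/V   [T -> T / V]
T/V => T/V/V   [T -> T / V]
T/V/V => T/V/V/V   [T -> T / V]
T/V/V/V => V/V/V/V   [T -> V]
V/V/V/V => 6/V/V/V   [V -> 6]
6/V/V/V => 6/6/V/V   [V -> 6]
6/6/V/V => 6/6/6/V   [V -> 6]
6/6/6/V => 6/6/6/6   [V -> 6]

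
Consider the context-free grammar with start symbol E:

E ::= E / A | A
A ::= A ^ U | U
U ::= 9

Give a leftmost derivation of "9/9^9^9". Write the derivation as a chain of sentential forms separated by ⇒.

E ⇒ E/A ⇒ A/A ⇒ U/A ⇒ 9/A ⇒ 9/A^U ⇒ 9/A^U^U ⇒ 9/U^U^U ⇒ 9/9^U^U ⇒ 9/9^9^U ⇒ 9/9^9^9

E ⇒ E/A   [E ::= E / A]
E/A ⇒ A/A   [E ::= A]
A/A ⇒ U/A   [A ::= U]
U/A ⇒ 9/A   [U ::= 9]
9/A ⇒ 9/A^U   [A ::= A ^ U]
9/A^U ⇒ 9/A^U^U   [A ::= A ^ U]
9/A^U^U ⇒ 9/U^U^U   [A ::= U]
9/U^U^U ⇒ 9/9^U^U   [U ::= 9]
9/9^U^U ⇒ 9/9^9^U   [U ::= 9]
9/9^9^U ⇒ 9/9^9^9   [U ::= 9]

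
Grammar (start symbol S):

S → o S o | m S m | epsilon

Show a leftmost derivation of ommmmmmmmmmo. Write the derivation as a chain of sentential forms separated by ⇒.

S ⇒ oSo ⇒ omSmo ⇒ ommSmmo ⇒ ommmSmmmo ⇒ ommmmSmmmmo ⇒ ommmmmSmmmmmo ⇒ ommmmmmmmmmo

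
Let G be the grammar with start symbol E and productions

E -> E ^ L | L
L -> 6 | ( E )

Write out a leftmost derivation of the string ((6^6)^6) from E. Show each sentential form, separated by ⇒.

E⇒L⇒(E)⇒(E^L)⇒(L^L)⇒((E)^L)⇒((E^L)^L)⇒((L^L)^L)⇒((6^L)^L)⇒((6^6)^L)⇒((6^6)^6)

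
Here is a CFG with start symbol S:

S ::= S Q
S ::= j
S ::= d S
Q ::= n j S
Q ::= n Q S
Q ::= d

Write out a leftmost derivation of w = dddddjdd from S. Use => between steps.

S => SQ => SQQ => dSQQ => ddSQQ => dddSQQ => ddddSQQ => dddddSQQ => dddddjQQ => dddddjdQ => dddddjdd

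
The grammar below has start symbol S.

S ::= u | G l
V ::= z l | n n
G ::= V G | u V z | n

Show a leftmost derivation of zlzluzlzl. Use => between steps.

S => Gl => VGl => zlGl => zlVGl => zlzlGl => zlzluVzl => zlzluzlzl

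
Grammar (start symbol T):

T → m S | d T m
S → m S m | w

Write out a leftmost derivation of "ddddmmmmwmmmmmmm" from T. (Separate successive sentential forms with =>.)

T => dTm => ddTmm => dddTmmm => ddddTmmmm => ddddmSmmmm => ddddmmSmmmmm => ddddmmmSmmmmmm => ddddmmmmSmmmmmmm => ddddmmmmwmmmmmmm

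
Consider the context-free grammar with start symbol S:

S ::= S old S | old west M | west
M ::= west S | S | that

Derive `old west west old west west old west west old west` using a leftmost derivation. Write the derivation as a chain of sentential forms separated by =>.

S => old west M   [S ::= old west M]
old west M => old west west S   [M ::= west S]
old west west S => old west west old west M   [S ::= old west M]
old west west old west M => old west west old west west S   [M ::= west S]
old west west old west west S => old west west old west west old west M   [S ::= old west M]
old west west old west west old west M => old west west old west west old west S   [M ::= S]
old west west old west west old west S => old west west old west west old west S old S   [S ::= S old S]
old west west old west west old west S old S => old west west old west west old west west old S   [S ::= west]
old west west old west west old west west old S => old west west old west west old west west old west   [S ::= west]

S => old west M => old west west S => old west west old west M => old west west old west west S => old west west old west west old west M => old west west old west west old west S => old west west old west west old west S old S => old west west old west west old west west old S => old west west old west west old west west old west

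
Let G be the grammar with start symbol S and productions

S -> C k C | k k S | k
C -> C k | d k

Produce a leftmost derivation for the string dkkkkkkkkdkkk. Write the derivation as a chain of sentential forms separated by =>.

S => CkC => CkkC => CkkkC => CkkkkC => CkkkkkC => CkkkkkkC => CkkkkkkkC => dkkkkkkkkC => dkkkkkkkkCk => dkkkkkkkkCkk => dkkkkkkkkdkkk

S => CkC   [S -> C k C]
CkC => CkkC   [C -> C k]
CkkC => CkkkC   [C -> C k]
CkkkC => CkkkkC   [C -> C k]
CkkkkC => CkkkkkC   [C -> C k]
CkkkkkC => CkkkkkkC   [C -> C k]
CkkkkkkC => CkkkkkkkC   [C -> C k]
CkkkkkkkC => dkkkkkkkkC   [C -> d k]
dkkkkkkkkC => dkkkkkkkkCk   [C -> C k]
dkkkkkkkkCk => dkkkkkkkkCkk   [C -> C k]
dkkkkkkkkCkk => dkkkkkkkkdkkk   [C -> d k]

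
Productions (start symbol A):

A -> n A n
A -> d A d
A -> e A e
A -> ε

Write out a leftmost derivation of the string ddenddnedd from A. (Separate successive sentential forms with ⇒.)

A ⇒ dAd   [A -> d A d]
dAd ⇒ ddAdd   [A -> d A d]
ddAdd ⇒ ddeAedd   [A -> e A e]
ddeAedd ⇒ ddenAnedd   [A -> n A n]
ddenAnedd ⇒ ddendAdnedd   [A -> d A d]
ddendAdnedd ⇒ ddenddnedd   [A -> ε]

A ⇒ dAd ⇒ ddAdd ⇒ ddeAedd ⇒ ddenAnedd ⇒ ddendAdnedd ⇒ ddenddnedd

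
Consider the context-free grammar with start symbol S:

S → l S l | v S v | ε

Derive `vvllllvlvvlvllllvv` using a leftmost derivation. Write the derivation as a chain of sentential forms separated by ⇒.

S⇒vSv⇒vvSvv⇒vvlSlvv⇒vvllSllvv⇒vvlllSlllvv⇒vvllllSllllvv⇒vvllllvSvllllvv⇒vvllllvlSlvllllvv⇒vvllllvlvSvlvllllvv⇒vvllllvlvvlvllllvv

S ⇒ vSv   [S → v S v]
vSv ⇒ vvSvv   [S → v S v]
vvSvv ⇒ vvlSlvv   [S → l S l]
vvlSlvv ⇒ vvllSllvv   [S → l S l]
vvllSllvv ⇒ vvlllSlllvv   [S → l S l]
vvlllSlllvv ⇒ vvllllSllllvv   [S → l S l]
vvllllSllllvv ⇒ vvllllvSvllllvv   [S → v S v]
vvllllvSvllllvv ⇒ vvllllvlSlvllllvv   [S → l S l]
vvllllvlSlvllllvv ⇒ vvllllvlvSvlvllllvv   [S → v S v]
vvllllvlvSvlvllllvv ⇒ vvllllvlvvlvllllvv   [S → ε]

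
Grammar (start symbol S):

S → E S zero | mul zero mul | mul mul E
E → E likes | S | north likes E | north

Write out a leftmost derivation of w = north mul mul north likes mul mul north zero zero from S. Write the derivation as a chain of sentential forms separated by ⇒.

S ⇒ E S zero   [S → E S zero]
E S zero ⇒ north S zero   [E → north]
north S zero ⇒ north mul mul E zero   [S → mul mul E]
north mul mul E zero ⇒ north mul mul S zero   [E → S]
north mul mul S zero ⇒ north mul mul E S zero zero   [S → E S zero]
north mul mul E S zero zero ⇒ north mul mul E likes S zero zero   [E → E likes]
north mul mul E likes S zero zero ⇒ north mul mul north likes S zero zero   [E → north]
north mul mul north likes S zero zero ⇒ north mul mul north likes mul mul E zero zero   [S → mul mul E]
north mul mul north likes mul mul E zero zero ⇒ north mul mul north likes mul mul north zero zero   [E → north]

S ⇒ E S zero ⇒ north S zero ⇒ north mul mul E zero ⇒ north mul mul S zero ⇒ north mul mul E S zero zero ⇒ north mul mul E likes S zero zero ⇒ north mul mul north likes S zero zero ⇒ north mul mul north likes mul mul E zero zero ⇒ north mul mul north likes mul mul north zero zero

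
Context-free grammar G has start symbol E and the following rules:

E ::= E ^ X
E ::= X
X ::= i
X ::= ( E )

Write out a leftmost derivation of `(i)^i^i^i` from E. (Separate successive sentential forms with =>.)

E => E^X => E^X^X => E^X^X^X => X^X^X^X => (E)^X^X^X => (X)^X^X^X => (i)^X^X^X => (i)^i^X^X => (i)^i^i^X => (i)^i^i^i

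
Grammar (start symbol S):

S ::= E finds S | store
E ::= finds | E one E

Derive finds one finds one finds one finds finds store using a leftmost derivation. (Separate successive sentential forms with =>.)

S => E finds S   [S ::= E finds S]
E finds S => E one E finds S   [E ::= E one E]
E one E finds S => E one E one E finds S   [E ::= E one E]
E one E one E finds S => E one E one E one E finds S   [E ::= E one E]
E one E one E one E finds S => finds one E one E one E finds S   [E ::= finds]
finds one E one E one E finds S => finds one finds one E one E finds S   [E ::= finds]
finds one finds one E one E finds S => finds one finds one finds one E finds S   [E ::= finds]
finds one finds one finds one E finds S => finds one finds one finds one finds finds S   [E ::= finds]
finds one finds one finds one finds finds S => finds one finds one finds one finds finds store   [S ::= store]

S => E finds S => E one E finds S => E one E one E finds S => E one E one E one E finds S => finds one E one E one E finds S => finds one finds one E one E finds S => finds one finds one finds one E finds S => finds one finds one finds one finds finds S => finds one finds one finds one finds finds store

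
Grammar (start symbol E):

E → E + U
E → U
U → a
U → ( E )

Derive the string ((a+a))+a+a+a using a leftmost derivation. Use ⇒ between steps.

E ⇒ E+U   [E → E + U]
E+U ⇒ E+U+U   [E → E + U]
E+U+U ⇒ E+U+U+U   [E → E + U]
E+U+U+U ⇒ U+U+U+U   [E → U]
U+U+U+U ⇒ (E)+U+U+U   [U → ( E )]
(E)+U+U+U ⇒ (U)+U+U+U   [E → U]
(U)+U+U+U ⇒ ((E))+U+U+U   [U → ( E )]
((E))+U+U+U ⇒ ((E+U))+U+U+U   [E → E + U]
((E+U))+U+U+U ⇒ ((U+U))+U+U+U   [E → U]
((U+U))+U+U+U ⇒ ((a+U))+U+U+U   [U → a]
((a+U))+U+U+U ⇒ ((a+a))+U+U+U   [U → a]
((a+a))+U+U+U ⇒ ((a+a))+a+U+U   [U → a]
((a+a))+a+U+U ⇒ ((a+a))+a+a+U   [U → a]
((a+a))+a+a+U ⇒ ((a+a))+a+a+a   [U → a]

E ⇒ E+U ⇒ E+U+U ⇒ E+U+U+U ⇒ U+U+U+U ⇒ (E)+U+U+U ⇒ (U)+U+U+U ⇒ ((E))+U+U+U ⇒ ((E+U))+U+U+U ⇒ ((U+U))+U+U+U ⇒ ((a+U))+U+U+U ⇒ ((a+a))+U+U+U ⇒ ((a+a))+a+U+U ⇒ ((a+a))+a+a+U ⇒ ((a+a))+a+a+a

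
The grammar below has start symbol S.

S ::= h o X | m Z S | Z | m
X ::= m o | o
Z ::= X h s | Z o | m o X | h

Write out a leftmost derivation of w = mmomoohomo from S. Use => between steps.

S => mZS   [S ::= m Z S]
mZS => mZoS   [Z ::= Z o]
mZoS => mmoXoS   [Z ::= m o X]
mmoXoS => mmomooS   [X ::= m o]
mmomooS => mmomoohoX   [S ::= h o X]
mmomoohoX => mmomoohomo   [X ::= m o]

S => mZS => mZoS => mmoXoS => mmomooS => mmomoohoX => mmomoohomo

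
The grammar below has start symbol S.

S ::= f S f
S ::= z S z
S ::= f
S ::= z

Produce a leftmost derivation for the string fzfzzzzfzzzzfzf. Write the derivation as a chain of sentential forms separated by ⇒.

S⇒fSf⇒fzSzf⇒fzfSfzf⇒fzfzSzfzf⇒fzfzzSzzfzf⇒fzfzzzSzzzfzf⇒fzfzzzzSzzzzfzf⇒fzfzzzzfzzzzfzf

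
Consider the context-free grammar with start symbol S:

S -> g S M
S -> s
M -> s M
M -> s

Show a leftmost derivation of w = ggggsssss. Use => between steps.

S=>gSM=>ggSMM=>gggSMMM=>ggggSMMMM=>ggggsMMMM=>ggggssMMM=>ggggsssMM=>ggggssssM=>ggggsssss

S => gSM   [S -> g S M]
gSM => ggSMM   [S -> g S M]
ggSMM => gggSMMM   [S -> g S M]
gggSMMM => ggggSMMMM   [S -> g S M]
ggggSMMMM => ggggsMMMM   [S -> s]
ggggsMMMM => ggggssMMM   [M -> s]
ggggssMMM => ggggsssMM   [M -> s]
ggggsssMM => ggggssssM   [M -> s]
ggggssssM => ggggsssss   [M -> s]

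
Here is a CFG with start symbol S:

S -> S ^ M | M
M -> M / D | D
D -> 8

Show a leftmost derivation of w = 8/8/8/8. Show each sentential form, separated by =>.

S=>M=>M/D=>M/D/D=>M/D/D/D=>D/D/D/D=>8/D/D/D=>8/8/D/D=>8/8/8/D=>8/8/8/8

S => M   [S -> M]
M => M/D   [M -> M / D]
M/D => M/D/D   [M -> M / D]
M/D/D => M/D/D/D   [M -> M / D]
M/D/D/D => D/D/D/D   [M -> D]
D/D/D/D => 8/D/D/D   [D -> 8]
8/D/D/D => 8/8/D/D   [D -> 8]
8/8/D/D => 8/8/8/D   [D -> 8]
8/8/8/D => 8/8/8/8   [D -> 8]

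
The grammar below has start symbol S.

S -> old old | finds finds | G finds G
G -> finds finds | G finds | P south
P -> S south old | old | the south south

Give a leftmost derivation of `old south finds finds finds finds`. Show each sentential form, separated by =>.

S => G finds G   [S -> G finds G]
G finds G => P south finds G   [G -> P south]
P south finds G => old south finds G   [P -> old]
old south finds G => old south finds G finds   [G -> G finds]
old south finds G finds => old south finds finds finds finds   [G -> finds finds]

S => G finds G => P south finds G => old south finds G => old south finds G finds => old south finds finds finds finds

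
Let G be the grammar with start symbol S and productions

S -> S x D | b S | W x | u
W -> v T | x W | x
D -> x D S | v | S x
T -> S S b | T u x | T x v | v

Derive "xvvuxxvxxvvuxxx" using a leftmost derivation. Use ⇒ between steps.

S⇒SxD⇒WxxD⇒xWxxD⇒xvTxxD⇒xvTxvxxD⇒xvTuxxvxxD⇒xvvuxxvxxD⇒xvvuxxvxxSx⇒xvvuxxvxxWxx⇒xvvuxxvxxvTxx⇒xvvuxxvxxvTuxxx⇒xvvuxxvxxvvuxxx

S ⇒ SxD   [S -> S x D]
SxD ⇒ WxxD   [S -> W x]
WxxD ⇒ xWxxD   [W -> x W]
xWxxD ⇒ xvTxxD   [W -> v T]
xvTxxD ⇒ xvTxvxxD   [T -> T x v]
xvTxvxxD ⇒ xvTuxxvxxD   [T -> T u x]
xvTuxxvxxD ⇒ xvvuxxvxxD   [T -> v]
xvvuxxvxxD ⇒ xvvuxxvxxSx   [D -> S x]
xvvuxxvxxSx ⇒ xvvuxxvxxWxx   [S -> W x]
xvvuxxvxxWxx ⇒ xvvuxxvxxvTxx   [W -> v T]
xvvuxxvxxvTxx ⇒ xvvuxxvxxvTuxxx   [T -> T u x]
xvvuxxvxxvTuxxx ⇒ xvvuxxvxxvvuxxx   [T -> v]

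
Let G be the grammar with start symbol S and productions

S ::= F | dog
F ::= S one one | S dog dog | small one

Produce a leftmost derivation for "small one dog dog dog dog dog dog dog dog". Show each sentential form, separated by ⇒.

S ⇒ F ⇒ S dog dog ⇒ F dog dog ⇒ S dog dog dog dog ⇒ F dog dog dog dog ⇒ S dog dog dog dog dog dog ⇒ F dog dog dog dog dog dog ⇒ S dog dog dog dog dog dog dog dog ⇒ F dog dog dog dog dog dog dog dog ⇒ small one dog dog dog dog dog dog dog dog

S ⇒ F   [S ::= F]
F ⇒ S dog dog   [F ::= S dog dog]
S dog dog ⇒ F dog dog   [S ::= F]
F dog dog ⇒ S dog dog dog dog   [F ::= S dog dog]
S dog dog dog dog ⇒ F dog dog dog dog   [S ::= F]
F dog dog dog dog ⇒ S dog dog dog dog dog dog   [F ::= S dog dog]
S dog dog dog dog dog dog ⇒ F dog dog dog dog dog dog   [S ::= F]
F dog dog dog dog dog dog ⇒ S dog dog dog dog dog dog dog dog   [F ::= S dog dog]
S dog dog dog dog dog dog dog dog ⇒ F dog dog dog dog dog dog dog dog   [S ::= F]
F dog dog dog dog dog dog dog dog ⇒ small one dog dog dog dog dog dog dog dog   [F ::= small one]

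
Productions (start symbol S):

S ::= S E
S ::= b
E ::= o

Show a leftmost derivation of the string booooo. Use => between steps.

S => SE   [S ::= S E]
SE => SEE   [S ::= S E]
SEE => SEEE   [S ::= S E]
SEEE => SEEEE   [S ::= S E]
SEEEE => SEEEEE   [S ::= S E]
SEEEEE => bEEEEE   [S ::= b]
bEEEEE => boEEEE   [E ::= o]
boEEEE => booEEE   [E ::= o]
booEEE => boooEE   [E ::= o]
boooEE => booooE   [E ::= o]
booooE => booooo   [E ::= o]

S=>SE=>SEE=>SEEE=>SEEEE=>SEEEEE=>bEEEEE=>boEEEE=>booEEE=>boooEE=>booooE=>booooo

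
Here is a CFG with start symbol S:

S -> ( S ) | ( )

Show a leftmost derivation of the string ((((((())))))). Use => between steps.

S => (S) => ((S)) => (((S))) => ((((S)))) => (((((S))))) => ((((((S)))))) => ((((((()))))))

S => (S)   [S -> ( S )]
(S) => ((S))   [S -> ( S )]
((S)) => (((S)))   [S -> ( S )]
(((S))) => ((((S))))   [S -> ( S )]
((((S)))) => (((((S)))))   [S -> ( S )]
(((((S))))) => ((((((S))))))   [S -> ( S )]
((((((S)))))) => ((((((()))))))   [S -> ( )]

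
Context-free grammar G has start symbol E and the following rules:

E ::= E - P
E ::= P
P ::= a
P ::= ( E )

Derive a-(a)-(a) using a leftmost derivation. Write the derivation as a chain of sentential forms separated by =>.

E => E-P   [E ::= E - P]
E-P => E-P-P   [E ::= E - P]
E-P-P => P-P-P   [E ::= P]
P-P-P => a-P-P   [P ::= a]
a-P-P => a-(E)-P   [P ::= ( E )]
a-(E)-P => a-(P)-P   [E ::= P]
a-(P)-P => a-(a)-P   [P ::= a]
a-(a)-P => a-(a)-(E)   [P ::= ( E )]
a-(a)-(E) => a-(a)-(P)   [E ::= P]
a-(a)-(P) => a-(a)-(a)   [P ::= a]

E => E-P => E-P-P => P-P-P => a-P-P => a-(E)-P => a-(P)-P => a-(a)-P => a-(a)-(E) => a-(a)-(P) => a-(a)-(a)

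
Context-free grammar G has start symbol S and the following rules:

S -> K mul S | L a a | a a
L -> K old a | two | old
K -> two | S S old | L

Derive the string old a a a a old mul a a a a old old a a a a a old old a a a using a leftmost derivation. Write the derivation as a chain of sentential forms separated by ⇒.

S ⇒ L a a ⇒ K old a a a ⇒ S S old old a a a ⇒ L a a S old old a a a ⇒ K old a a a S old old a a a ⇒ S S old old a a a S old old a a a ⇒ K mul S S old old a a a S old old a a a ⇒ S S old mul S S old old a a a S old old a a a ⇒ L a a S old mul S S old old a a a S old old a a a ⇒ old a a S old mul S S old old a a a S old old a a a ⇒ old a a a a old mul S S old old a a a S old old a a a ⇒ old a a a a old mul a a S old old a a a S old old a a a ⇒ old a a a a old mul a a a a old old a a a S old old a a a ⇒ old a a a a old mul a a a a old old a a a a a old old a a a

S ⇒ L a a   [S -> L a a]
L a a ⇒ K old a a a   [L -> K old a]
K old a a a ⇒ S S old old a a a   [K -> S S old]
S S old old a a a ⇒ L a a S old old a a a   [S -> L a a]
L a a S old old a a a ⇒ K old a a a S old old a a a   [L -> K old a]
K old a a a S old old a a a ⇒ S S old old a a a S old old a a a   [K -> S S old]
S S old old a a a S old old a a a ⇒ K mul S S old old a a a S old old a a a   [S -> K mul S]
K mul S S old old a a a S old old a a a ⇒ S S old mul S S old old a a a S old old a a a   [K -> S S old]
S S old mul S S old old a a a S old old a a a ⇒ L a a S old mul S S old old a a a S old old a a a   [S -> L a a]
L a a S old mul S S old old a a a S old old a a a ⇒ old a a S old mul S S old old a a a S old old a a a   [L -> old]
old a a S old mul S S old old a a a S old old a a a ⇒ old a a a a old mul S S old old a a a S old old a a a   [S -> a a]
old a a a a old mul S S old old a a a S old old a a a ⇒ old a a a a old mul a a S old old a a a S old old a a a   [S -> a a]
old a a a a old mul a a S old old a a a S old old a a a ⇒ old a a a a old mul a a a a old old a a a S old old a a a   [S -> a a]
old a a a a old mul a a a a old old a a a S old old a a a ⇒ old a a a a old mul a a a a old old a a a a a old old a a a   [S -> a a]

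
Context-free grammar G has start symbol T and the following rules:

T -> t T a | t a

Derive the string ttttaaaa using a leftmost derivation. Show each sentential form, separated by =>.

T => tTa   [T -> t T a]
tTa => ttTaa   [T -> t T a]
ttTaa => tttTaaa   [T -> t T a]
tttTaaa => ttttaaaa   [T -> t a]

T => tTa => ttTaa => tttTaaa => ttttaaaa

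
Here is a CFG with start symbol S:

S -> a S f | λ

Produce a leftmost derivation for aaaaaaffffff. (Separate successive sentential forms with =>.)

S => aSf   [S -> a S f]
aSf => aaSff   [S -> a S f]
aaSff => aaaSfff   [S -> a S f]
aaaSfff => aaaaSffff   [S -> a S f]
aaaaSffff => aaaaaSfffff   [S -> a S f]
aaaaaSfffff => aaaaaaSffffff   [S -> a S f]
aaaaaaSffffff => aaaaaaffffff   [S -> λ]

S=>aSf=>aaSff=>aaaSfff=>aaaaSffff=>aaaaaSfffff=>aaaaaaSffffff=>aaaaaaffffff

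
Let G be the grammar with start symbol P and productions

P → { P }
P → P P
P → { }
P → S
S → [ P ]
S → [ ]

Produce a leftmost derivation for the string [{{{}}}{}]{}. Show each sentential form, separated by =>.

P => PP => SP => [P]P => [PP]P => [{P}P]P => [{{P}}P]P => [{{{}}}P]P => [{{{}}}{}]P => [{{{}}}{}]{}

P => PP   [P → P P]
PP => SP   [P → S]
SP => [P]P   [S → [ P ]]
[P]P => [PP]P   [P → P P]
[PP]P => [{P}P]P   [P → { P }]
[{P}P]P => [{{P}}P]P   [P → { P }]
[{{P}}P]P => [{{{}}}P]P   [P → { }]
[{{{}}}P]P => [{{{}}}{}]P   [P → { }]
[{{{}}}{}]P => [{{{}}}{}]{}   [P → { }]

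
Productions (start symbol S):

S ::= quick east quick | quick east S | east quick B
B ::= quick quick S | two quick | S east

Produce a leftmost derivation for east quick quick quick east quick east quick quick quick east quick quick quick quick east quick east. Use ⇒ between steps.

S ⇒ east quick B ⇒ east quick quick quick S ⇒ east quick quick quick east quick B ⇒ east quick quick quick east quick S east ⇒ east quick quick quick east quick east quick B east ⇒ east quick quick quick east quick east quick quick quick S east ⇒ east quick quick quick east quick east quick quick quick east quick B east ⇒ east quick quick quick east quick east quick quick quick east quick quick quick S east ⇒ east quick quick quick east quick east quick quick quick east quick quick quick quick east quick east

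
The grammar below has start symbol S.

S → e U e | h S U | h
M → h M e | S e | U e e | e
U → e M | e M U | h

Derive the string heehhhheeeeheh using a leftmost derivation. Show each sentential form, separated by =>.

S => hSU   [S → h S U]
hSU => heUeU   [S → e U e]
heUeU => heeMUeU   [U → e M U]
heeMUeU => heehMeUeU   [M → h M e]
heehMeUeU => heehhMeeUeU   [M → h M e]
heehhMeeUeU => heehhhMeeeUeU   [M → h M e]
heehhhMeeeUeU => heehhhSeeeeUeU   [M → S e]
heehhhSeeeeUeU => heehhhheeeeUeU   [S → h]
heehhhheeeeUeU => heehhhheeeeheU   [U → h]
heehhhheeeeheU => heehhhheeeeheh   [U → h]

S => hSU => heUeU => heeMUeU => heehMeUeU => heehhMeeUeU => heehhhMeeeUeU => heehhhSeeeeUeU => heehhhheeeeUeU => heehhhheeeeheU => heehhhheeeeheh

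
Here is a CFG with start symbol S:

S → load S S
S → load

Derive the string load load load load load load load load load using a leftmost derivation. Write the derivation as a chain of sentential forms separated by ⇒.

S ⇒ load S S ⇒ load load S S S ⇒ load load load S S S S ⇒ load load load load S S S ⇒ load load load load load S S ⇒ load load load load load load S S S ⇒ load load load load load load load S S ⇒ load load load load load load load load S ⇒ load load load load load load load load load

S ⇒ load S S   [S → load S S]
load S S ⇒ load load S S S   [S → load S S]
load load S S S ⇒ load load load S S S S   [S → load S S]
load load load S S S S ⇒ load load load load S S S   [S → load]
load load load load S S S ⇒ load load load load load S S   [S → load]
load load load load load S S ⇒ load load load load load load S S S   [S → load S S]
load load load load load load S S S ⇒ load load load load load load load S S   [S → load]
load load load load load load load S S ⇒ load load load load load load load load S   [S → load]
load load load load load load load load S ⇒ load load load load load load load load load   [S → load]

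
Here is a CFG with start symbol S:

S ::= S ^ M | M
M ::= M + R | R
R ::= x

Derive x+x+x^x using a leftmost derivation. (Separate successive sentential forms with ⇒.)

S ⇒ S^M ⇒ M^M ⇒ M+R^M ⇒ M+R+R^M ⇒ R+R+R^M ⇒ x+R+R^M ⇒ x+x+R^M ⇒ x+x+x^M ⇒ x+x+x^R ⇒ x+x+x^x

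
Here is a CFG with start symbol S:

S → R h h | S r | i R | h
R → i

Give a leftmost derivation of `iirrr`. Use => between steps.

S => Sr   [S → S r]
Sr => Srr   [S → S r]
Srr => Srrr   [S → S r]
Srrr => iRrrr   [S → i R]
iRrrr => iirrr   [R → i]

S => Sr => Srr => Srrr => iRrrr => iirrr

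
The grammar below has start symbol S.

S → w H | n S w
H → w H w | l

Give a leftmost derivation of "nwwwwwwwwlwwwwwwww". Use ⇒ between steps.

S ⇒ nSw ⇒ nwHw ⇒ nwwHww ⇒ nwwwHwww ⇒ nwwwwHwwww ⇒ nwwwwwHwwwww ⇒ nwwwwwwHwwwwww ⇒ nwwwwwwwHwwwwwww ⇒ nwwwwwwwwHwwwwwwww ⇒ nwwwwwwwwlwwwwwwww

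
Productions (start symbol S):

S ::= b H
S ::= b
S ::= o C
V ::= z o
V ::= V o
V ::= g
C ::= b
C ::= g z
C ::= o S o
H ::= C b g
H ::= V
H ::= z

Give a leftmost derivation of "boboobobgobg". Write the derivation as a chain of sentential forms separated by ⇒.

S ⇒ bH   [S ::= b H]
bH ⇒ bCbg   [H ::= C b g]
bCbg ⇒ boSobg   [C ::= o S o]
boSobg ⇒ bobHobg   [S ::= b H]
bobHobg ⇒ bobCbgobg   [H ::= C b g]
bobCbgobg ⇒ boboSobgobg   [C ::= o S o]
boboSobgobg ⇒ bobooCobgobg   [S ::= o C]
bobooCobgobg ⇒ boboobobgobg   [C ::= b]

S ⇒ bH ⇒ bCbg ⇒ boSobg ⇒ bobHobg ⇒ bobCbgobg ⇒ boboSobgobg ⇒ bobooCobgobg ⇒ boboobobgobg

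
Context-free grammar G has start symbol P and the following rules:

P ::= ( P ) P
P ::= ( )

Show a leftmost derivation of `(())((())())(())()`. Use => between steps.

P => (P)P => (())P => (())(P)P => (())((P)P)P => (())((())P)P => (())((())())P => (())((())())(P)P => (())((())())(())P => (())((())())(())()

P => (P)P   [P ::= ( P ) P]
(P)P => (())P   [P ::= ( )]
(())P => (())(P)P   [P ::= ( P ) P]
(())(P)P => (())((P)P)P   [P ::= ( P ) P]
(())((P)P)P => (())((())P)P   [P ::= ( )]
(())((())P)P => (())((())())P   [P ::= ( )]
(())((())())P => (())((())())(P)P   [P ::= ( P ) P]
(())((())())(P)P => (())((())())(())P   [P ::= ( )]
(())((())())(())P => (())((())())(())()   [P ::= ( )]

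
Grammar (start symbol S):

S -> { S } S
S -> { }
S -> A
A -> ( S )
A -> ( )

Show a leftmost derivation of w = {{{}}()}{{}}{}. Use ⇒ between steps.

S ⇒ {S}S ⇒ {{S}S}S ⇒ {{{}}S}S ⇒ {{{}}A}S ⇒ {{{}}()}S ⇒ {{{}}()}{S}S ⇒ {{{}}()}{{}}S ⇒ {{{}}()}{{}}{}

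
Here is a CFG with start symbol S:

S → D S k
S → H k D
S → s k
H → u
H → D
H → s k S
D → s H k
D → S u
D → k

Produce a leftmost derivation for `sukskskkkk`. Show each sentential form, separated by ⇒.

S ⇒ DSk ⇒ sHkSk ⇒ sukSk ⇒ sukHkDk ⇒ sukskSkDk ⇒ sukskskkDk ⇒ sukskskkkk

S ⇒ DSk   [S → D S k]
DSk ⇒ sHkSk   [D → s H k]
sHkSk ⇒ sukSk   [H → u]
sukSk ⇒ sukHkDk   [S → H k D]
sukHkDk ⇒ sukskSkDk   [H → s k S]
sukskSkDk ⇒ sukskskkDk   [S → s k]
sukskskkDk ⇒ sukskskkkk   [D → k]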